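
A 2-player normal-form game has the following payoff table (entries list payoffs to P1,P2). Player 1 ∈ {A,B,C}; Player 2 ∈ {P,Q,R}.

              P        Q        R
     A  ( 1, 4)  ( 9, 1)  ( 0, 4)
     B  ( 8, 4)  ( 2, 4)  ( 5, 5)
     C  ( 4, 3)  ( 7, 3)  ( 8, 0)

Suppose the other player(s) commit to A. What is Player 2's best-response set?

u_2(P vs A) = 4
u_2(Q vs A) = 1
u_2(R vs A) = 4
max payoff 4 at {P,R}

BR_2 = {P,R}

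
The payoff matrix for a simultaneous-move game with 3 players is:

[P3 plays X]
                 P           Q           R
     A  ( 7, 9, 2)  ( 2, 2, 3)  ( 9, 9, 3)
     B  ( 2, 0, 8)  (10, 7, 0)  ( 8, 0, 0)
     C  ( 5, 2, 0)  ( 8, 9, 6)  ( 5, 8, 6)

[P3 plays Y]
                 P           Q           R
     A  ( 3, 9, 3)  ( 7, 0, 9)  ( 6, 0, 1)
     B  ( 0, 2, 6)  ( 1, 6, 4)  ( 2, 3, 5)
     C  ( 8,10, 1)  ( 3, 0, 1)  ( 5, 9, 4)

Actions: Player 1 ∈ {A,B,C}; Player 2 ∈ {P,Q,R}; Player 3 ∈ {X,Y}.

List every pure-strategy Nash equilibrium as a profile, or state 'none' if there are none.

(A,P,X): not NE [P3→Y gives 3>2]
(A,P,Y): not NE [P1→C gives 8>3]
(A,Q,X): not NE [P1→B gives 10>2; P2→R gives 9>2; P3→Y gives 9>3]
(A,Q,Y): not NE [P2→P gives 9>0]
(A,R,X): NE
(A,R,Y): not NE [P2→P gives 9>0; P3→X gives 3>1]
(B,P,X): not NE [P1→A gives 7>2; P2→Q gives 7>0]
(B,P,Y): not NE [P1→C gives 8>0; P2→Q gives 6>2; P3→X gives 8>6]
(B,Q,X): not NE [P3→Y gives 4>0]
(B,Q,Y): not NE [P1→A gives 7>1]
(B,R,X): not NE [P1→A gives 9>8; P2→Q gives 7>0; P3→Y gives 5>0]
(B,R,Y): not NE [P1→A gives 6>2; P2→Q gives 6>3]
(C,P,X): not NE [P1→A gives 7>5; P2→Q gives 9>2; P3→Y gives 1>0]
(C,P,Y): NE
(C,Q,X): not NE [P1→B gives 10>8]
(C,Q,Y): not NE [P1→A gives 7>3; P2→P gives 10>0; P3→X gives 6>1]
(C,R,X): not NE [P1→A gives 9>5; P2→Q gives 9>8]
(C,R,Y): not NE [P1→A gives 6>5; P2→P gives 10>9; P3→X gives 6>4]

NE set: (A,R,X), (C,P,Y)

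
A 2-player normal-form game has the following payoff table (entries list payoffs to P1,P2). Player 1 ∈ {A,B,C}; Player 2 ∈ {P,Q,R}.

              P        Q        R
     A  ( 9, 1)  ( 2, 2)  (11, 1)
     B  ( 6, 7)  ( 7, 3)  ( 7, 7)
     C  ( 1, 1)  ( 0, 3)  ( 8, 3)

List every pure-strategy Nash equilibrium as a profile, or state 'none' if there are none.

PSNE: ∅

(A,P): not NE [P2→Q gives 2>1]
(A,Q): not NE [P1→B gives 7>2]
(A,R): not NE [P2→Q gives 2>1]
(B,P): not NE [P1→A gives 9>6]
(B,Q): not NE [P2→R gives 7>3]
(B,R): not NE [P1→A gives 11>7]
(C,P): not NE [P1→A gives 9>1; P2→R gives 3>1]
(C,Q): not NE [P1→B gives 7>0]
(C,R): not NE [P1→A gives 11>8]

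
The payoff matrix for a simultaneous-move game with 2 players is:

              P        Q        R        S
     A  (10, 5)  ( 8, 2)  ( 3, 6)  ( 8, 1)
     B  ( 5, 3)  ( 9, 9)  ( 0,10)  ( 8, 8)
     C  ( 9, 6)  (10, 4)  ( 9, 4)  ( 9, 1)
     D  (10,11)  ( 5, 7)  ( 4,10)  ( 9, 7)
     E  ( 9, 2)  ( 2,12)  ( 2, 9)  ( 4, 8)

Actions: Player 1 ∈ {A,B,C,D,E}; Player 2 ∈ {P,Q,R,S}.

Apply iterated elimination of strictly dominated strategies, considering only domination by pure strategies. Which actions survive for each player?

P1 drop B (C beats it: P:9>5 Q:10>9 R:9>0 S:9>8)
P1 drop E (A beats it: P:10>9 Q:8>2 R:3>2 S:8>4)
P2 drop Q (P beats it: A:5>2 C:6>4 D:11>7)
P2 drop S (P beats it: A:5>1 C:6>1 D:11>7)
P1→{A,C,D} P2→{P,R}

Survivors P1:{A,C,D} P2:{P,R}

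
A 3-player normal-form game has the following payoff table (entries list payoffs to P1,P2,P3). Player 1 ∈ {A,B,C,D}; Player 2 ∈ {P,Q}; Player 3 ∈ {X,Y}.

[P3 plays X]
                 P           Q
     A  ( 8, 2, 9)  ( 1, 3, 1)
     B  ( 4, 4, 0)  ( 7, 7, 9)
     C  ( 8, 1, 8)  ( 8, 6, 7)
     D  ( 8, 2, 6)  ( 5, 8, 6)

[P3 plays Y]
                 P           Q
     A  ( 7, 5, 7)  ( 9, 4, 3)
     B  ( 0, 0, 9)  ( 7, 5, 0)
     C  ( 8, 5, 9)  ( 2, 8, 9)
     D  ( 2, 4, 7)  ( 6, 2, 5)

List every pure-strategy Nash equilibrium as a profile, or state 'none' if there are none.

Equilibria: none

(A,P,X): not NE [P2→Q gives 3>2]
(A,P,Y): not NE [P1→C gives 8>7; P3→X gives 9>7]
(A,Q,X): not NE [P1→C gives 8>1; P3→Y gives 3>1]
(A,Q,Y): not NE [P2→P gives 5>4]
(B,P,X): not NE [P1→D gives 8>4; P2→Q gives 7>4; P3→Y gives 9>0]
(B,P,Y): not NE [P1→C gives 8>0; P2→Q gives 5>0]
(B,Q,X): not NE [P1→C gives 8>7]
(B,Q,Y): not NE [P1→A gives 9>7; P3→X gives 9>0]
(C,P,X): not NE [P2→Q gives 6>1; P3→Y gives 9>8]
(C,P,Y): not NE [P2→Q gives 8>5]
(C,Q,X): not NE [P3→Y gives 9>7]
(C,Q,Y): not NE [P1→A gives 9>2]
(D,P,X): not NE [P2→Q gives 8>2; P3→Y gives 7>6]
(D,P,Y): not NE [P1→C gives 8>2]
(D,Q,X): not NE [P1→C gives 8>5]
(D,Q,Y): not NE [P1→A gives 9>6; P2→P gives 4>2; P3→X gives 6>5]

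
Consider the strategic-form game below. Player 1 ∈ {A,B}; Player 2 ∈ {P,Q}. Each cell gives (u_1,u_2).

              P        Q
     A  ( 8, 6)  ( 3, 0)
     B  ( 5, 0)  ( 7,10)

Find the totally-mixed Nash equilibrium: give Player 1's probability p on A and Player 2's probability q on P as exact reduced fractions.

(p,q) = (5/8, 4/7)

P1 indiff ⇒ q·8+(1-q)·3 = q·5+(1-q)·7 ⇒ q(3) = (1-q)(4) ⇒ q = 4/7
P2 indiff ⇒ p·6+(1-p)·0 = p·0+(1-p)·10 ⇒ p(6) = (1-p)(10) ⇒ p = 5/8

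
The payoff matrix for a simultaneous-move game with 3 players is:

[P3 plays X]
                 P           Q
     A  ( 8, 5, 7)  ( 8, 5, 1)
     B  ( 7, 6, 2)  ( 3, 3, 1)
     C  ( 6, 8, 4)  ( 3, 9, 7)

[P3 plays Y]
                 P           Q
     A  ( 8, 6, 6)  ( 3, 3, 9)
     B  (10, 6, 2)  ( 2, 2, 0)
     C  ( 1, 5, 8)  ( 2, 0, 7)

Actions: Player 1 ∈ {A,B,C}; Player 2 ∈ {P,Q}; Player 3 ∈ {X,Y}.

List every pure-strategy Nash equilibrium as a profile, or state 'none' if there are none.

(A,P,X): NE
(A,P,Y): not NE [P1→B gives 10>8; P3→X gives 7>6]
(A,Q,X): not NE [P3→Y gives 9>1]
(A,Q,Y): not NE [P2→P gives 6>3]
(B,P,X): not NE [P1→A gives 8>7]
(B,P,Y): NE
(B,Q,X): not NE [P1→A gives 8>3; P2→P gives 6>3]
(B,Q,Y): not NE [P1→A gives 3>2; P2→P gives 6>2; P3→X gives 1>0]
(C,P,X): not NE [P1→A gives 8>6; P2→Q gives 9>8; P3→Y gives 8>4]
(C,P,Y): not NE [P1→B gives 10>1]
(C,Q,X): not NE [P1→A gives 8>3]
(C,Q,Y): not NE [P1→A gives 3>2; P2→P gives 5>0]

NE set: (A,P,X), (B,P,Y)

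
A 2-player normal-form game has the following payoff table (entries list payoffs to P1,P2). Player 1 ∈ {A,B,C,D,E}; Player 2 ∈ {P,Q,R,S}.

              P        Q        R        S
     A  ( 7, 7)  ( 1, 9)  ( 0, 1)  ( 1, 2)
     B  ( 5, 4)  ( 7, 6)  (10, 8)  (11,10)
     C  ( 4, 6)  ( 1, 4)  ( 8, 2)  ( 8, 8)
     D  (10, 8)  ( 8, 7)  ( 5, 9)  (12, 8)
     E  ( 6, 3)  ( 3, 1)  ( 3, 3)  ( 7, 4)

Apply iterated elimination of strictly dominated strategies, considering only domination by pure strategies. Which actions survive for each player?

Remaining: P1:{B,D} P2:{R,S}

P1 drop A (D beats it: P:10>7 Q:8>1 R:5>0 S:12>1)
P1 drop C (B beats it: P:5>4 Q:7>1 R:10>8 S:11>8)
P1 drop E (D beats it: P:10>6 Q:8>3 R:5>3 S:12>7)
P2 drop P (R beats it: B:8>4 D:9>8)
P2 drop Q (R beats it: B:8>6 D:9>7)
P1→{B,D} P2→{R,S}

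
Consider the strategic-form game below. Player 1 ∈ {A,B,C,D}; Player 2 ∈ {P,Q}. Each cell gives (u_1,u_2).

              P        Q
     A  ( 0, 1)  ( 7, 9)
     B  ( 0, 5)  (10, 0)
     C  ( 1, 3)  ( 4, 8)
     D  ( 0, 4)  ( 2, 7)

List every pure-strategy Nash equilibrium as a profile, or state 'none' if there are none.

PSNE: ∅

(A,P): not NE [P1→C gives 1>0; P2→Q gives 9>1]
(A,Q): not NE [P1→B gives 10>7]
(B,P): not NE [P1→C gives 1>0]
(B,Q): not NE [P2→P gives 5>0]
(C,P): not NE [P2→Q gives 8>3]
(C,Q): not NE [P1→B gives 10>4]
(D,P): not NE [P1→C gives 1>0; P2→Q gives 7>4]
(D,Q): not NE [P1→B gives 10>2]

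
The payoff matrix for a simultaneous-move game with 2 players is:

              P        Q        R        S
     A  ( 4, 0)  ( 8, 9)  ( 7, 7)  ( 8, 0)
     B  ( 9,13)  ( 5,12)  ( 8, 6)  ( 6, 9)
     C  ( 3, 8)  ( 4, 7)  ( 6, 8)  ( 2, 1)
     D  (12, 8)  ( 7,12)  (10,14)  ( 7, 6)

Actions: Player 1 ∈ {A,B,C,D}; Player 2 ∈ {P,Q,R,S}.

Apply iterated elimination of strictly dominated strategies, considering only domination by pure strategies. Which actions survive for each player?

P1 drop B (D beats it: P:12>9 Q:7>5 R:10>8 S:7>6)
P1 drop C (A beats it: P:4>3 Q:8>4 R:7>6 S:8>2)
P2 drop P (Q beats it: A:9>0 D:12>8)
P2 drop S (Q beats it: A:9>0 D:12>6)
P1→{A,D} P2→{Q,R}

IESDS → P1:{A,D} P2:{Q,R}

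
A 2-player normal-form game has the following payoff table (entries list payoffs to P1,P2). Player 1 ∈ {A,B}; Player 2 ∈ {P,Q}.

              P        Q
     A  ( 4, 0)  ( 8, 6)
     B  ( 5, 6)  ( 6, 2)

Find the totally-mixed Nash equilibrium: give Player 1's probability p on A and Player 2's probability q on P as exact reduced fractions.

P1 mixes 2/5 on A; P2 mixes 2/3 on P

P1 indiff ⇒ q·4+(1-q)·8 = q·5+(1-q)·6 ⇒ q(-1) = (1-q)(-2) ⇒ q = 2/3
P2 indiff ⇒ p·0+(1-p)·6 = p·6+(1-p)·2 ⇒ p(-6) = (1-p)(-4) ⇒ p = 2/5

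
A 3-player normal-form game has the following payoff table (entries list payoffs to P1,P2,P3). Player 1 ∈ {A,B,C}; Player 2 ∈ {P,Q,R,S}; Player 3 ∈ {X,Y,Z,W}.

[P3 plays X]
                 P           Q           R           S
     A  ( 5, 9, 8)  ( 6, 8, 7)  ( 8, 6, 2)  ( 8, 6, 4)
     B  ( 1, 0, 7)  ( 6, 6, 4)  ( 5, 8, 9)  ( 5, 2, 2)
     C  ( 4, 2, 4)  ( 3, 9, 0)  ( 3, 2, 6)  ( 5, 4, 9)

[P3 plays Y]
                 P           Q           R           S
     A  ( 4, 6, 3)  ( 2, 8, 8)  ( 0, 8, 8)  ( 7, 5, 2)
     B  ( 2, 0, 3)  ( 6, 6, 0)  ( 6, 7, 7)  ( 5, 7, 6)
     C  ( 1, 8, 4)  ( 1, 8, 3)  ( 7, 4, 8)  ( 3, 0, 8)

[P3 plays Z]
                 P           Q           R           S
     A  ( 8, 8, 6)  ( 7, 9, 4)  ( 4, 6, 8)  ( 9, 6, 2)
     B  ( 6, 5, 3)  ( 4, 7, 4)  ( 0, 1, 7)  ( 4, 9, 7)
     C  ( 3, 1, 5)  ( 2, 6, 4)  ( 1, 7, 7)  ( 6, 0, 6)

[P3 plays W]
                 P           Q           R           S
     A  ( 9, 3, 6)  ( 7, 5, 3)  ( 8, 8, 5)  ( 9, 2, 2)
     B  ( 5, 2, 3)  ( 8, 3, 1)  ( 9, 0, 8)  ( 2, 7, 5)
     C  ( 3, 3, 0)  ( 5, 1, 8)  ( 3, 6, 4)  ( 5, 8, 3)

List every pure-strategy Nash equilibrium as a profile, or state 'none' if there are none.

PSNE = {(A,P,X)}

(A,P,X): NE
(A,P,Y): not NE [P2→R gives 8>6; P3→X gives 8>3]
(A,P,Z): not NE [P2→Q gives 9>8; P3→X gives 8>6]
(A,P,W): not NE [P2→R gives 8>3; P3→X gives 8>6]
(A,Q,X): not NE [P2→P gives 9>8; P3→Y gives 8>7]
(A,Q,Y): not NE [P1→B gives 6>2]
(A,Q,Z): not NE [P3→Y gives 8>4]
(A,Q,W): not NE [P1→B gives 8>7; P2→R gives 8>5; P3→Y gives 8>3]
(A,R,X): not NE [P2→P gives 9>6; P3→Z gives 8>2]
(A,R,Y): not NE [P1→C gives 7>0]
(A,R,Z): not NE [P2→Q gives 9>6]
(A,R,W): not NE [P1→B gives 9>8; P3→Z gives 8>5]
(A,S,X): not NE [P2→P gives 9>6]
(A,S,Y): not NE [P2→R gives 8>5; P3→X gives 4>2]
(A,S,Z): not NE [P2→Q gives 9>6; P3→X gives 4>2]
(A,S,W): not NE [P2→R gives 8>2; P3→X gives 4>2]
(B,P,X): not NE [P1→A gives 5>1; P2→R gives 8>0]
(B,P,Y): not NE [P1→A gives 4>2; P2→S gives 7>0; P3→X gives 7>3]
(B,P,Z): not NE [P1→A gives 8>6; P2→S gives 9>5; P3→X gives 7>3]
(B,P,W): not NE [P1→A gives 9>5; P2→S gives 7>2; P3→X gives 7>3]
(B,Q,X): not NE [P2→R gives 8>6]
(B,Q,Y): not NE [P2→S gives 7>6; P3→Z gives 4>0]
(B,Q,Z): not NE [P1→A gives 7>4; P2→S gives 9>7]
(B,Q,W): not NE [P2→S gives 7>3; P3→Z gives 4>1]
(B,R,X): not NE [P1→A gives 8>5]
(B,R,Y): not NE [P1→C gives 7>6; P3→X gives 9>7]
(B,R,Z): not NE [P1→A gives 4>0; P2→S gives 9>1; P3→X gives 9>7]
(B,R,W): not NE [P2→S gives 7>0; P3→X gives 9>8]
(B,S,X): not NE [P1→A gives 8>5; P2→R gives 8>2; P3→Z gives 7>2]
(B,S,Y): not NE [P1→A gives 7>5; P3→Z gives 7>6]
(B,S,Z): not NE [P1→A gives 9>4]
(B,S,W): not NE [P1→A gives 9>2; P3→Z gives 7>5]
(C,P,X): not NE [P1→A gives 5>4; P2→Q gives 9>2; P3→Z gives 5>4]
(C,P,Y): not NE [P1→A gives 4>1; P3→Z gives 5>4]
(C,P,Z): not NE [P1→A gives 8>3; P2→R gives 7>1]
(C,P,W): not NE [P1→A gives 9>3; P2→S gives 8>3; P3→Z gives 5>0]
(C,Q,X): not NE [P1→B gives 6>3; P3→W gives 8>0]
(C,Q,Y): not NE [P1→B gives 6>1; P3→W gives 8>3]
(C,Q,Z): not NE [P1→A gives 7>2; P2→R gives 7>6; P3→W gives 8>4]
(C,Q,W): not NE [P1→B gives 8>5; P2→S gives 8>1]
(C,R,X): not NE [P1→A gives 8>3; P2→Q gives 9>2; P3→Y gives 8>6]
(C,R,Y): not NE [P2→Q gives 8>4]
(C,R,Z): not NE [P1→A gives 4>1; P3→Y gives 8>7]
(C,R,W): not NE [P1→B gives 9>3; P2→S gives 8>6; P3→Y gives 8>4]
(C,S,X): not NE [P1→A gives 8>5; P2→Q gives 9>4]
(C,S,Y): not NE [P1→A gives 7>3; P2→Q gives 8>0; P3→X gives 9>8]
(C,S,Z): not NE [P1→A gives 9>6; P2→R gives 7>0; P3→X gives 9>6]
(C,S,W): not NE [P1→A gives 9>5; P3→X gives 9>3]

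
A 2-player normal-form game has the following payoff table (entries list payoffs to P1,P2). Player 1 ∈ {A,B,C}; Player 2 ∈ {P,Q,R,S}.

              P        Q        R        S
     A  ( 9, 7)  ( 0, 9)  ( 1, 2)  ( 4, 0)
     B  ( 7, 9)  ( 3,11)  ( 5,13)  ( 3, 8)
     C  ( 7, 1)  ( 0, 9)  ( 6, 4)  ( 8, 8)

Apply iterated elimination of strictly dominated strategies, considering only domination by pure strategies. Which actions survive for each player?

P2 drop P (Q beats it: A:9>7 B:11>9 C:9>1)
P2 drop S (Q beats it: A:9>0 B:11>8 C:9>8)
P1 drop A (B beats it: Q:3>0 R:5>1)
P1→{B,C} P2→{Q,R}

IESDS → P1:{B,C} P2:{Q,R}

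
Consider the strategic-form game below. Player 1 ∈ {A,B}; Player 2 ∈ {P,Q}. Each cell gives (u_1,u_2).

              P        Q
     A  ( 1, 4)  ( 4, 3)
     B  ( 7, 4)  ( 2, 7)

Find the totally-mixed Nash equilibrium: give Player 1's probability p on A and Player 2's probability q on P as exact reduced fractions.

P1 indiff ⇒ q·1+(1-q)·4 = q·7+(1-q)·2 ⇒ q(-6) = (1-q)(-2) ⇒ q = 1/4
P2 indiff ⇒ p·4+(1-p)·4 = p·3+(1-p)·7 ⇒ p(1) = (1-p)(3) ⇒ p = 3/4

p=3/4, q=1/4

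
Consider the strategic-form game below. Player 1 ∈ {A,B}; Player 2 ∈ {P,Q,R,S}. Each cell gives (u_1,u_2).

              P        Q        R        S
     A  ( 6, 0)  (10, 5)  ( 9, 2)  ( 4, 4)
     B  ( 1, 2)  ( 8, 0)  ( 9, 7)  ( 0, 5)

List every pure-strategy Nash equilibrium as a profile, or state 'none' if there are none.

PSNE = {(A,Q), (B,R)}

(A,P): not NE [P2→Q gives 5>0]
(A,Q): NE
(A,R): not NE [P2→Q gives 5>2]
(A,S): not NE [P2→Q gives 5>4]
(B,P): not NE [P1→A gives 6>1; P2→R gives 7>2]
(B,Q): not NE [P1→A gives 10>8; P2→R gives 7>0]
(B,R): NE
(B,S): not NE [P1→A gives 4>0; P2→R gives 7>5]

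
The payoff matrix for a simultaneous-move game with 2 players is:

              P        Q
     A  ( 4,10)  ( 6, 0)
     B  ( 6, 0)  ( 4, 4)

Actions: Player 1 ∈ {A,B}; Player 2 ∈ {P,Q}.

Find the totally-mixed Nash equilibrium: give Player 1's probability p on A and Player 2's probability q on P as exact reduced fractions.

P1 indiff ⇒ q·4+(1-q)·6 = q·6+(1-q)·4 ⇒ q(-2) = (1-q)(-2) ⇒ q = 1/2
P2 indiff ⇒ p·10+(1-p)·0 = p·0+(1-p)·4 ⇒ p(10) = (1-p)(4) ⇒ p = 2/7

p=2/7, q=1/2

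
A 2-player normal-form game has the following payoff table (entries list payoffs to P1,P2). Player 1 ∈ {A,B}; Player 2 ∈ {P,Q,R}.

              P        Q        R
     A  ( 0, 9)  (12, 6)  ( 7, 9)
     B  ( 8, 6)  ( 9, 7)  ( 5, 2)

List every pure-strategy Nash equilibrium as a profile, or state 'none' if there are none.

NE set: (A,R)

(A,P): not NE [P1→B gives 8>0]
(A,Q): not NE [P2→R gives 9>6]
(A,R): NE
(B,P): not NE [P2→Q gives 7>6]
(B,Q): not NE [P1→A gives 12>9]
(B,R): not NE [P1→A gives 7>5; P2→Q gives 7>2]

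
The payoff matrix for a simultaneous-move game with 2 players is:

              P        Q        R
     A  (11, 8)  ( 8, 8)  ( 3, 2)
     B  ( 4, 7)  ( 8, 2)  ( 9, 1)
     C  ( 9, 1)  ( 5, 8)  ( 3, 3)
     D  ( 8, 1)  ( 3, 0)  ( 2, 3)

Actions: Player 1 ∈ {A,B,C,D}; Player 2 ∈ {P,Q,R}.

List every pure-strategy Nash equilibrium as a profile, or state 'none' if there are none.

Nash profiles: (A,P), (A,Q)

(A,P): NE
(A,Q): NE
(A,R): not NE [P1→B gives 9>3; P2→Q gives 8>2]
(B,P): not NE [P1→A gives 11>4]
(B,Q): not NE [P2→P gives 7>2]
(B,R): not NE [P2→P gives 7>1]
(C,P): not NE [P1→A gives 11>9; P2→Q gives 8>1]
(C,Q): not NE [P1→B gives 8>5]
(C,R): not NE [P1→B gives 9>3; P2→Q gives 8>3]
(D,P): not NE [P1→A gives 11>8; P2→R gives 3>1]
(D,Q): not NE [P1→B gives 8>3; P2→R gives 3>0]
(D,R): not NE [P1→B gives 9>2]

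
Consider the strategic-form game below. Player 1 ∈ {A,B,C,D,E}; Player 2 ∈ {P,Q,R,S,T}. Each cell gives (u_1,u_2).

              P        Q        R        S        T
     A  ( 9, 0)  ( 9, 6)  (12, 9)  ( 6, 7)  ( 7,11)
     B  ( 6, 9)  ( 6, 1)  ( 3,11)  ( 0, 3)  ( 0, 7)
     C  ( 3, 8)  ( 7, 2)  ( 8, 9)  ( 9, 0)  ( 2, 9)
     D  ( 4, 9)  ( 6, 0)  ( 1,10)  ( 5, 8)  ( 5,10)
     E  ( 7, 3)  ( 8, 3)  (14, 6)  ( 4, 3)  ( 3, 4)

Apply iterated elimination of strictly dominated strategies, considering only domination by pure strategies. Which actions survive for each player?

IESDS → P1:{A,E} P2:{R,T}

P1 drop B (A beats it: P:9>6 Q:9>6 R:12>3 S:6>0 T:7>0)
P1 drop D (A beats it: P:9>4 Q:9>6 R:12>1 S:6>5 T:7>5)
P2 drop P (R beats it: A:9>0 C:9>8 E:6>3)
P2 drop Q (R beats it: A:9>6 C:9>2 E:6>3)
P2 drop S (R beats it: A:9>7 C:9>0 E:6>3)
P1 drop C (A beats it: R:12>8 T:7>2)
P1→{A,E} P2→{R,T}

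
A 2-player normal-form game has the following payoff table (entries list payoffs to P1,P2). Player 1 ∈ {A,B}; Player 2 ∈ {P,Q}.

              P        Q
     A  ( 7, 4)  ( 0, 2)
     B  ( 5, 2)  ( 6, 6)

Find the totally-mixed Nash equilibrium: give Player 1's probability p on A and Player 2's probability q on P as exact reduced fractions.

(p,q) = (2/3, 3/4)

P1 indiff ⇒ q·7+(1-q)·0 = q·5+(1-q)·6 ⇒ q(2) = (1-q)(6) ⇒ q = 3/4
P2 indiff ⇒ p·4+(1-p)·2 = p·2+(1-p)·6 ⇒ p(2) = (1-p)(4) ⇒ p = 2/3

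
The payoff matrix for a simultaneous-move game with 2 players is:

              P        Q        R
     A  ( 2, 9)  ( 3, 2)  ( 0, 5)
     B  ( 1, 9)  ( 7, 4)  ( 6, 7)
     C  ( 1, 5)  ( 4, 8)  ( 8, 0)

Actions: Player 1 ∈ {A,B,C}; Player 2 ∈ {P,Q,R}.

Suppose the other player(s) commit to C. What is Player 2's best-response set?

P2 best: {Q}

u_2(P vs C) = 5
u_2(Q vs C) = 8
u_2(R vs C) = 0
max payoff 8 at {Q}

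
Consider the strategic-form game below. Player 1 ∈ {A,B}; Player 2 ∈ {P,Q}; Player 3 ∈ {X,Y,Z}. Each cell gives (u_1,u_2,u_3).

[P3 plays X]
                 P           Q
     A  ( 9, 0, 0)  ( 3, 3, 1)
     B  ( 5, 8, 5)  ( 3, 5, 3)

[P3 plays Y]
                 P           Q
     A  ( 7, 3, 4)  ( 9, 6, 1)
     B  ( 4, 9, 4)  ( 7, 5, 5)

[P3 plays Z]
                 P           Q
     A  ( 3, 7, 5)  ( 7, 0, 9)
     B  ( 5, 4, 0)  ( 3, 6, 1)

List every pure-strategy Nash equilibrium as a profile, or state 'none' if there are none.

(A,P,X): not NE [P2→Q gives 3>0; P3→Z gives 5>0]
(A,P,Y): not NE [P2→Q gives 6>3; P3→Z gives 5>4]
(A,P,Z): not NE [P1→B gives 5>3]
(A,Q,X): not NE [P3→Z gives 9>1]
(A,Q,Y): not NE [P3→Z gives 9>1]
(A,Q,Z): not NE [P2→P gives 7>0]
(B,P,X): not NE [P1→A gives 9>5]
(B,P,Y): not NE [P1→A gives 7>4; P3→X gives 5>4]
(B,P,Z): not NE [P2→Q gives 6>4; P3→X gives 5>0]
(B,Q,X): not NE [P2→P gives 8>5; P3→Y gives 5>3]
(B,Q,Y): not NE [P1→A gives 9>7; P2→P gives 9>5]
(B,Q,Z): not NE [P1→A gives 7>3; P3→Y gives 5>1]

Equilibria: none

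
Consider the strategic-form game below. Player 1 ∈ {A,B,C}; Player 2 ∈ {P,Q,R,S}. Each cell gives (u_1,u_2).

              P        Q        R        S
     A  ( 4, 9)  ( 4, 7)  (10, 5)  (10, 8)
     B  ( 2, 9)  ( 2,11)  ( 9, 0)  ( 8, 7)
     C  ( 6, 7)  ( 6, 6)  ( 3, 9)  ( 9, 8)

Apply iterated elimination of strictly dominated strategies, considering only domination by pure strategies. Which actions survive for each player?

P1 drop B (A beats it: P:4>2 Q:4>2 R:10>9 S:10>8)
P2 drop Q (P beats it: A:9>7 C:7>6)
P1→{A,C} P2→{P,R,S}

IESDS → P1:{A,C} P2:{P,R,S}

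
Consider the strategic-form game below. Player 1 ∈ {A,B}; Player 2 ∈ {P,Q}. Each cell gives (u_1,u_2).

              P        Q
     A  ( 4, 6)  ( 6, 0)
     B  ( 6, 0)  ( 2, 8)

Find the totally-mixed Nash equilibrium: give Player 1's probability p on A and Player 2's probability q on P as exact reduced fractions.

p=4/7, q=2/3

P1 indiff ⇒ q·4+(1-q)·6 = q·6+(1-q)·2 ⇒ q(-2) = (1-q)(-4) ⇒ q = 2/3
P2 indiff ⇒ p·6+(1-p)·0 = p·0+(1-p)·8 ⇒ p(6) = (1-p)(8) ⇒ p = 4/7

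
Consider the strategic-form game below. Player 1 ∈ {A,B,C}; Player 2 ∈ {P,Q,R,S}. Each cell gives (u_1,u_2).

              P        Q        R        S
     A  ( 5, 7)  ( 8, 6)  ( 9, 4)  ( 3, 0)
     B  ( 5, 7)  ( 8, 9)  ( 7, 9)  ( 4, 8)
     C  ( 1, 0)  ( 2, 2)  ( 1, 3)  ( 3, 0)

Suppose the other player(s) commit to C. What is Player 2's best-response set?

u_2(P vs C) = 0
u_2(Q vs C) = 2
u_2(R vs C) = 3
u_2(S vs C) = 0
max payoff 3 at {R}

P2 best: {R}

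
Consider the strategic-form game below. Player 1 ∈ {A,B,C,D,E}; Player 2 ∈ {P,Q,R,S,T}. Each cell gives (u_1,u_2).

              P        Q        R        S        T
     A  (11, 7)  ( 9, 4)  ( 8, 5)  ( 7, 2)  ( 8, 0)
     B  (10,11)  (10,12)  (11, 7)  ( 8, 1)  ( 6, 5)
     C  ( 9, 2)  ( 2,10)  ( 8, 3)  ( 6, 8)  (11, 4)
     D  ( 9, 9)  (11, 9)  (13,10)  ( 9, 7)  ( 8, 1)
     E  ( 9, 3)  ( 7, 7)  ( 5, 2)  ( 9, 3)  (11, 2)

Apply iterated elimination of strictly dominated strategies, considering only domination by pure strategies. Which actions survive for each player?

Survivors P1:{A,B,D} P2:{P,Q,R}

P2 drop S (Q beats it: A:4>2 B:12>1 C:10>8 D:9>7 E:7>3)
P2 drop T (Q beats it: A:4>0 B:12>5 C:10>4 D:9>1 E:7>2)
P1 drop C (B beats it: P:10>9 Q:10>2 R:11>8)
P1 drop E (A beats it: P:11>9 Q:9>7 R:8>5)
P1→{A,B,D} P2→{P,Q,R}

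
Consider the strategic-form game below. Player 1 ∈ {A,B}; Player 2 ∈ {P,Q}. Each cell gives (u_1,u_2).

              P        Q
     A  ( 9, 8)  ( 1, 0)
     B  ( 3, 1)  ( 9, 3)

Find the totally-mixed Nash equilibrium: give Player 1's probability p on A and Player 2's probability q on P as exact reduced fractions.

P1 indiff ⇒ q·9+(1-q)·1 = q·3+(1-q)·9 ⇒ q(6) = (1-q)(8) ⇒ q = 4/7
P2 indiff ⇒ p·8+(1-p)·1 = p·0+(1-p)·3 ⇒ p(8) = (1-p)(2) ⇒ p = 1/5

p=1/5, q=4/7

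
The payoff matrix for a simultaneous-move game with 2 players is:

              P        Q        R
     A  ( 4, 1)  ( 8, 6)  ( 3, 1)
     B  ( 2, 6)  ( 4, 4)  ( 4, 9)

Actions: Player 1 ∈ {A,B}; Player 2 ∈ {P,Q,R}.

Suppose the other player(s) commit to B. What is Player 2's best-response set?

argmax u_2 = {R}

u_2(P vs B) = 6
u_2(Q vs B) = 4
u_2(R vs B) = 9
max payoff 9 at {R}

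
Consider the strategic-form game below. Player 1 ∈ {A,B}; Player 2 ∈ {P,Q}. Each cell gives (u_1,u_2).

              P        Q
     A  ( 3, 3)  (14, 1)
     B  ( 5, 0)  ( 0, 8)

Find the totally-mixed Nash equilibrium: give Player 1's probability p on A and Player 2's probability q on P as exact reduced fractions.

P1 mixes 4/5 on A; P2 mixes 7/8 on P

P1 indiff ⇒ q·3+(1-q)·14 = q·5+(1-q)·0 ⇒ q(-2) = (1-q)(-14) ⇒ q = 7/8
P2 indiff ⇒ p·3+(1-p)·0 = p·1+(1-p)·8 ⇒ p(2) = (1-p)(8) ⇒ p = 4/5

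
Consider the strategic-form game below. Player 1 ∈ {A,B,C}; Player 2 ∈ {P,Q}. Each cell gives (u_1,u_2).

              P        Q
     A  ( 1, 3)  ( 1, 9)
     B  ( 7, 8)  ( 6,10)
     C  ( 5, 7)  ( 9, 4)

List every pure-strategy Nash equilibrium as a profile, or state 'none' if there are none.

Equilibria: none

(A,P): not NE [P1→B gives 7>1; P2→Q gives 9>3]
(A,Q): not NE [P1→C gives 9>1]
(B,P): not NE [P2→Q gives 10>8]
(B,Q): not NE [P1→C gives 9>6]
(C,P): not NE [P1→B gives 7>5]
(C,Q): not NE [P2→P gives 7>4]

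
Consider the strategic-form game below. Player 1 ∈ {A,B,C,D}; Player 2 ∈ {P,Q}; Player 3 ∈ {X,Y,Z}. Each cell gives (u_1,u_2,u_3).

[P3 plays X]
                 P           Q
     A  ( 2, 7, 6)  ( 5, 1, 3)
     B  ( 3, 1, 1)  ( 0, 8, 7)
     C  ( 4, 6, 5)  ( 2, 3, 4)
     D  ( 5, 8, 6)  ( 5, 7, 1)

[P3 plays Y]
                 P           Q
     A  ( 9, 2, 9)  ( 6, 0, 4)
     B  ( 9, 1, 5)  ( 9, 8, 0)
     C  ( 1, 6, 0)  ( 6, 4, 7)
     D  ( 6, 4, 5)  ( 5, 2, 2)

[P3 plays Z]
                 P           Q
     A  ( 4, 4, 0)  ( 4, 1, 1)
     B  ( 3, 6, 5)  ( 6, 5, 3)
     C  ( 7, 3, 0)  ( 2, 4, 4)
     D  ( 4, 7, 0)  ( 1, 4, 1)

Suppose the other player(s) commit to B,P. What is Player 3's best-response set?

P3 best: {Y,Z}

u_3(X vs B,P) = 1
u_3(Y vs B,P) = 5
u_3(Z vs B,P) = 5
max payoff 5 at {Y,Z}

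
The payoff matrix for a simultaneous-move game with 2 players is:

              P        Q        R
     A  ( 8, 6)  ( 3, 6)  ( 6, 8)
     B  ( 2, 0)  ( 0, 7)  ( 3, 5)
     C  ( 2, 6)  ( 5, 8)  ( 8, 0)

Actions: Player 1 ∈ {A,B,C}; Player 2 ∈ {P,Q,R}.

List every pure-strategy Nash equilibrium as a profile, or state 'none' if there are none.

(A,P): not NE [P2→R gives 8>6]
(A,Q): not NE [P1→C gives 5>3; P2→R gives 8>6]
(A,R): not NE [P1→C gives 8>6]
(B,P): not NE [P1→A gives 8>2; P2→Q gives 7>0]
(B,Q): not NE [P1→C gives 5>0]
(B,R): not NE [P1→C gives 8>3; P2→Q gives 7>5]
(C,P): not NE [P1→A gives 8>2; P2→Q gives 8>6]
(C,Q): NE
(C,R): not NE [P2→Q gives 8>0]

Nash profiles: (C,Q)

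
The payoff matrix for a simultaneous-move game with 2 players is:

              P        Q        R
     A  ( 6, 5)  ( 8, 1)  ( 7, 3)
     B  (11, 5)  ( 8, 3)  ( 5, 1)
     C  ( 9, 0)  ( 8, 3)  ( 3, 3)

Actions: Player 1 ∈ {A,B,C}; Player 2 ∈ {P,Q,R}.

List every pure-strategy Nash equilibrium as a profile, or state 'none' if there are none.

NE set: (B,P), (C,Q)

(A,P): not NE [P1→B gives 11>6]
(A,Q): not NE [P2→P gives 5>1]
(A,R): not NE [P2→P gives 5>3]
(B,P): NE
(B,Q): not NE [P2→P gives 5>3]
(B,R): not NE [P1→A gives 7>5; P2→P gives 5>1]
(C,P): not NE [P1→B gives 11>9; P2→R gives 3>0]
(C,Q): NE
(C,R): not NE [P1→A gives 7>3]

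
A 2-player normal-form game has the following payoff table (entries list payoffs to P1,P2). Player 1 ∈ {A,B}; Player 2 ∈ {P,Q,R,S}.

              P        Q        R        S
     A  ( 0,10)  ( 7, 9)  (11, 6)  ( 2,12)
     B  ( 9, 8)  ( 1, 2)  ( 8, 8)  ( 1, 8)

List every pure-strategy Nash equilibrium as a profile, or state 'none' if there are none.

Nash profiles: (A,S), (B,P)

(A,P): not NE [P1→B gives 9>0; P2→S gives 12>10]
(A,Q): not NE [P2→S gives 12>9]
(A,R): not NE [P2→S gives 12>6]
(A,S): NE
(B,P): NE
(B,Q): not NE [P1→A gives 7>1; P2→S gives 8>2]
(B,R): not NE [P1→A gives 11>8]
(B,S): not NE [P1→A gives 2>1]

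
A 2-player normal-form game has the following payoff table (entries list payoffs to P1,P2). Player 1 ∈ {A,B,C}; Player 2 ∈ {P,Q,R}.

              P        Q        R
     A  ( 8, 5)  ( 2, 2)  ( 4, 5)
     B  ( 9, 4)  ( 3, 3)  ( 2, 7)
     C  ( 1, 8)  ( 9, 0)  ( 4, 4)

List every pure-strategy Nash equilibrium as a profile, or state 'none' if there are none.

Nash profiles: (A,R)

(A,P): not NE [P1→B gives 9>8]
(A,Q): not NE [P1→C gives 9>2; P2→R gives 5>2]
(A,R): NE
(B,P): not NE [P2→R gives 7>4]
(B,Q): not NE [P1→C gives 9>3; P2→R gives 7>3]
(B,R): not NE [P1→C gives 4>2]
(C,P): not NE [P1→B gives 9>1]
(C,Q): not NE [P2→P gives 8>0]
(C,R): not NE [P2→P gives 8>4]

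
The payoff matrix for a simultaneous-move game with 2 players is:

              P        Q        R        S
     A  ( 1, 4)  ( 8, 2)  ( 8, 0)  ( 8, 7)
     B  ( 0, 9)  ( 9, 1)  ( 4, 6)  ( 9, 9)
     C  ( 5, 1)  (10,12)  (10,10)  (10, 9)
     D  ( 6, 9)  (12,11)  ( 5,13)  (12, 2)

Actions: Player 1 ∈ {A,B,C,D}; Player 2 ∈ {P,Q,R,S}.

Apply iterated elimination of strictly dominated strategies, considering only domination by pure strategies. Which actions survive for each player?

Survivors P1:{C,D} P2:{Q,R}

P1 drop A (C beats it: P:5>1 Q:10>8 R:10>8 S:10>8)
P1 drop B (C beats it: P:5>0 Q:10>9 R:10>4 S:10>9)
P2 drop P (Q beats it: C:12>1 D:11>9)
P2 drop S (Q beats it: C:12>9 D:11>2)
P1→{C,D} P2→{Q,R}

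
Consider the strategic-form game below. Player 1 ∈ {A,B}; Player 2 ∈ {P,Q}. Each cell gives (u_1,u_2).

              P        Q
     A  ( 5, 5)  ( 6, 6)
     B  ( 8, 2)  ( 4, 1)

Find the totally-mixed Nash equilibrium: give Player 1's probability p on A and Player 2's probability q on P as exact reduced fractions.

P1 indiff ⇒ q·5+(1-q)·6 = q·8+(1-q)·4 ⇒ q(-3) = (1-q)(-2) ⇒ q = 2/5
P2 indiff ⇒ p·5+(1-p)·2 = p·6+(1-p)·1 ⇒ p(-1) = (1-p)(-1) ⇒ p = 1/2

p=1/2, q=2/5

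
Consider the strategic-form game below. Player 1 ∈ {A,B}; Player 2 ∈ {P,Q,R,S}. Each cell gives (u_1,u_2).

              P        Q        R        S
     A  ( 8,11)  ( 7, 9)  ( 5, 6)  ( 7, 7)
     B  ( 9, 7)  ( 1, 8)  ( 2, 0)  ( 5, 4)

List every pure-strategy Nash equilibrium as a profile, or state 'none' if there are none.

(A,P): not NE [P1→B gives 9>8]
(A,Q): not NE [P2→P gives 11>9]
(A,R): not NE [P2→P gives 11>6]
(A,S): not NE [P2→P gives 11>7]
(B,P): not NE [P2→Q gives 8>7]
(B,Q): not NE [P1→A gives 7>1]
(B,R): not NE [P1→A gives 5>2; P2→Q gives 8>0]
(B,S): not NE [P1→A gives 7>5; P2→Q gives 8>4]

No pure NE.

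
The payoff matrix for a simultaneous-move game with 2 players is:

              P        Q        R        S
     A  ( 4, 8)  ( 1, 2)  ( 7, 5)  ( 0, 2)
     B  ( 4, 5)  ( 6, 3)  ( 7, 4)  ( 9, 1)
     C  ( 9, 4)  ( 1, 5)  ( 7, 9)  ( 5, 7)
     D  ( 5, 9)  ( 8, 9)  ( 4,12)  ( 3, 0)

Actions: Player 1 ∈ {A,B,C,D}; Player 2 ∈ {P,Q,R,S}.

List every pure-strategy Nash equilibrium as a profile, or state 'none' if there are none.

PSNE = {(C,R)}

(A,P): not NE [P1→C gives 9>4]
(A,Q): not NE [P1→D gives 8>1; P2→P gives 8>2]
(A,R): not NE [P2→P gives 8>5]
(A,S): not NE [P1→B gives 9>0; P2→P gives 8>2]
(B,P): not NE [P1→C gives 9>4]
(B,Q): not NE [P1→D gives 8>6; P2→P gives 5>3]
(B,R): not NE [P2→P gives 5>4]
(B,S): not NE [P2→P gives 5>1]
(C,P): not NE [P2→R gives 9>4]
(C,Q): not NE [P1→D gives 8>1; P2→R gives 9>5]
(C,R): NE
(C,S): not NE [P1→B gives 9>5; P2→R gives 9>7]
(D,P): not NE [P1→C gives 9>5; P2→R gives 12>9]
(D,Q): not NE [P2→R gives 12>9]
(D,R): not NE [P1→C gives 7>4]
(D,S): not NE [P1→B gives 9>3; P2→R gives 12>0]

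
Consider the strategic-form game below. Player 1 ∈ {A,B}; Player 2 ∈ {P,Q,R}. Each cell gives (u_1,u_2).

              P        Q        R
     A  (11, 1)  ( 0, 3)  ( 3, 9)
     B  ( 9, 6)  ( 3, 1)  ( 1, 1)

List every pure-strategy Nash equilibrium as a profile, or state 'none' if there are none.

(A,P): not NE [P2→R gives 9>1]
(A,Q): not NE [P1→B gives 3>0; P2→R gives 9>3]
(A,R): NE
(B,P): not NE [P1→A gives 11>9]
(B,Q): not NE [P2→P gives 6>1]
(B,R): not NE [P1→A gives 3>1; P2→P gives 6>1]

NE set: (A,R)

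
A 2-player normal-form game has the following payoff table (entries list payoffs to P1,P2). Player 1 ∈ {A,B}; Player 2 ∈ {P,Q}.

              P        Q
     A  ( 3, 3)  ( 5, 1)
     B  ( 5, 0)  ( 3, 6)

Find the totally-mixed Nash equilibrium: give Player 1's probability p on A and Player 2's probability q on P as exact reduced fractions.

P1 indiff ⇒ q·3+(1-q)·5 = q·5+(1-q)·3 ⇒ q(-2) = (1-q)(-2) ⇒ q = 1/2
P2 indiff ⇒ p·3+(1-p)·0 = p·1+(1-p)·6 ⇒ p(2) = (1-p)(6) ⇒ p = 3/4

p=3/4, q=1/2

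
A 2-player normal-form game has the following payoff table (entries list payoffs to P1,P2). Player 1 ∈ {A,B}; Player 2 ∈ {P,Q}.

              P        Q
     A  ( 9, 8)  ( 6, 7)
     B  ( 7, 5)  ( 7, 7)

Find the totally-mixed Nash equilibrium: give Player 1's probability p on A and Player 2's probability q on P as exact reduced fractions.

p=2/3, q=1/3

P1 indiff ⇒ q·9+(1-q)·6 = q·7+(1-q)·7 ⇒ q(2) = (1-q)(1) ⇒ q = 1/3
P2 indiff ⇒ p·8+(1-p)·5 = p·7+(1-p)·7 ⇒ p(1) = (1-p)(2) ⇒ p = 2/3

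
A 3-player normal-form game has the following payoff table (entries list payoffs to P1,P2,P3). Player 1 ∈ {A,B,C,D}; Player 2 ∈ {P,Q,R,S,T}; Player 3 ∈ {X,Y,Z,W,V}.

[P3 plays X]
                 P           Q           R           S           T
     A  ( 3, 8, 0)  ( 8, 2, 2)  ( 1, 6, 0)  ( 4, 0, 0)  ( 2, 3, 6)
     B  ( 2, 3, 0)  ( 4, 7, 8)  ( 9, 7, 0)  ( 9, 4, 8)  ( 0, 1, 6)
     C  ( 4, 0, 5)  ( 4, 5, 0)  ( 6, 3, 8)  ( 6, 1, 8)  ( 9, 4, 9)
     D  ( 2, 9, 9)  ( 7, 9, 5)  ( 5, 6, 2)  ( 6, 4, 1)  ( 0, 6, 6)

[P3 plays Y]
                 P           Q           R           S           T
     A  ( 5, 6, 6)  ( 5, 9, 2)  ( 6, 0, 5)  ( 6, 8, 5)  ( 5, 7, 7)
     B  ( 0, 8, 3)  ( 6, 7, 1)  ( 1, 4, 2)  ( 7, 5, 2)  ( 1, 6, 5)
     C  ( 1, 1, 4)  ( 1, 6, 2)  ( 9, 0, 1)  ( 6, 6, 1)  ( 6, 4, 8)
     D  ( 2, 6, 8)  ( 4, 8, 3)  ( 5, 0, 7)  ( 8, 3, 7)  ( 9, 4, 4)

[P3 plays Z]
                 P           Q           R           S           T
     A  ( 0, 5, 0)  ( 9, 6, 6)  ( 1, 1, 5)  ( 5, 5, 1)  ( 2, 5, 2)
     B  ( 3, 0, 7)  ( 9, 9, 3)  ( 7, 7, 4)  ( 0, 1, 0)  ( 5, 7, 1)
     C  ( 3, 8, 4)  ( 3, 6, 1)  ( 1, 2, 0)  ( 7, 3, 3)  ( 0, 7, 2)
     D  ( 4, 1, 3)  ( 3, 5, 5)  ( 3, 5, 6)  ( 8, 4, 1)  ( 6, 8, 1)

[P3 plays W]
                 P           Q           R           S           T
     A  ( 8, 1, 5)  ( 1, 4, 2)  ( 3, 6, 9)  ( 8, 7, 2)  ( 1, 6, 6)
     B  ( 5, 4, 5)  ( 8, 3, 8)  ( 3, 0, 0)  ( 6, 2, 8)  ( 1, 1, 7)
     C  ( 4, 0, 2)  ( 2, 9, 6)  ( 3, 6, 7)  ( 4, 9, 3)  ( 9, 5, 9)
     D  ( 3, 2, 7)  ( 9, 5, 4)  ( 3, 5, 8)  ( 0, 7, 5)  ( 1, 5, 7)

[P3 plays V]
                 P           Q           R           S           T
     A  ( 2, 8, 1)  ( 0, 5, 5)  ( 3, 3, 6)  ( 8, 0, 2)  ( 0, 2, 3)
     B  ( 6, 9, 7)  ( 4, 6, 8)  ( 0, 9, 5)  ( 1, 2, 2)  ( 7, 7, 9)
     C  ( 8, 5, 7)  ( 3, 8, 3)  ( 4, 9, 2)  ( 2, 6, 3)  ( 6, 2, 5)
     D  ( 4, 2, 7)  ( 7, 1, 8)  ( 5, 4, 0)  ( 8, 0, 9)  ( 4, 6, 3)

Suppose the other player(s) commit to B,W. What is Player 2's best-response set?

P2 best: {P}

u_2(P vs B,W) = 4
u_2(Q vs B,W) = 3
u_2(R vs B,W) = 0
u_2(S vs B,W) = 2
u_2(T vs B,W) = 1
max payoff 4 at {P}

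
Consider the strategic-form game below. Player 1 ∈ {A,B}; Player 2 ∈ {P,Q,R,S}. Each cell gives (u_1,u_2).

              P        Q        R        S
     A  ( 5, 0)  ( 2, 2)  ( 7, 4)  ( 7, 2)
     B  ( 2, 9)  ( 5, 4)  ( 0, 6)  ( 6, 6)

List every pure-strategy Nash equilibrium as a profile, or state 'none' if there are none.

(A,P): not NE [P2→R gives 4>0]
(A,Q): not NE [P1→B gives 5>2; P2→R gives 4>2]
(A,R): NE
(A,S): not NE [P2→R gives 4>2]
(B,P): not NE [P1→A gives 5>2]
(B,Q): not NE [P2→P gives 9>4]
(B,R): not NE [P1→A gives 7>0; P2→P gives 9>6]
(B,S): not NE [P1→A gives 7>6; P2→P gives 9>6]

PSNE = {(A,R)}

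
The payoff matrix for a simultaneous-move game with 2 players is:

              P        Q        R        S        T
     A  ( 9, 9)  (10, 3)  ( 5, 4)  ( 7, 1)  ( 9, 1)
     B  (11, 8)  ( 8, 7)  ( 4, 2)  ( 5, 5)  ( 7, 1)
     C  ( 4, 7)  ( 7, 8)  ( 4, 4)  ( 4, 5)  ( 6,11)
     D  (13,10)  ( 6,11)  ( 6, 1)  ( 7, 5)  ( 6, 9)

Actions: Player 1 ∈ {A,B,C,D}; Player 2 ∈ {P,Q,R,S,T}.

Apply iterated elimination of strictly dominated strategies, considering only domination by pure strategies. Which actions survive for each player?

P1 drop C (A beats it: P:9>4 Q:10>7 R:5>4 S:7>4 T:9>6)
P2 drop R (P beats it: A:9>4 B:8>2 D:10>1)
P2 drop S (P beats it: A:9>1 B:8>5 D:10>5)
P2 drop T (P beats it: A:9>1 B:8>1 D:10>9)
P1→{A,B,D} P2→{P,Q}

IESDS → P1:{A,B,D} P2:{P,Q}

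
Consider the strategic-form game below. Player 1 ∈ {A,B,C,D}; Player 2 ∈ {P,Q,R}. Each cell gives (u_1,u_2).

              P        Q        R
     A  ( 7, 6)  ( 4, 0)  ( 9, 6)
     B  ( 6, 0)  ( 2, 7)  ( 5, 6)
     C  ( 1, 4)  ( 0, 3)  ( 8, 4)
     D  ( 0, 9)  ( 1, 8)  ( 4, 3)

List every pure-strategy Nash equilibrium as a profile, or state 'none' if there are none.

(A,P): NE
(A,Q): not NE [P2→R gives 6>0]
(A,R): NE
(B,P): not NE [P1→A gives 7>6; P2→Q gives 7>0]
(B,Q): not NE [P1→A gives 4>2]
(B,R): not NE [P1→A gives 9>5; P2→Q gives 7>6]
(C,P): not NE [P1→A gives 7>1]
(C,Q): not NE [P1→A gives 4>0; P2→R gives 4>3]
(C,R): not NE [P1→A gives 9>8]
(D,P): not NE [P1→A gives 7>0]
(D,Q): not NE [P1→A gives 4>1; P2→P gives 9>8]
(D,R): not NE [P1→A gives 9>4; P2→P gives 9>3]

NE set: (A,P), (A,R)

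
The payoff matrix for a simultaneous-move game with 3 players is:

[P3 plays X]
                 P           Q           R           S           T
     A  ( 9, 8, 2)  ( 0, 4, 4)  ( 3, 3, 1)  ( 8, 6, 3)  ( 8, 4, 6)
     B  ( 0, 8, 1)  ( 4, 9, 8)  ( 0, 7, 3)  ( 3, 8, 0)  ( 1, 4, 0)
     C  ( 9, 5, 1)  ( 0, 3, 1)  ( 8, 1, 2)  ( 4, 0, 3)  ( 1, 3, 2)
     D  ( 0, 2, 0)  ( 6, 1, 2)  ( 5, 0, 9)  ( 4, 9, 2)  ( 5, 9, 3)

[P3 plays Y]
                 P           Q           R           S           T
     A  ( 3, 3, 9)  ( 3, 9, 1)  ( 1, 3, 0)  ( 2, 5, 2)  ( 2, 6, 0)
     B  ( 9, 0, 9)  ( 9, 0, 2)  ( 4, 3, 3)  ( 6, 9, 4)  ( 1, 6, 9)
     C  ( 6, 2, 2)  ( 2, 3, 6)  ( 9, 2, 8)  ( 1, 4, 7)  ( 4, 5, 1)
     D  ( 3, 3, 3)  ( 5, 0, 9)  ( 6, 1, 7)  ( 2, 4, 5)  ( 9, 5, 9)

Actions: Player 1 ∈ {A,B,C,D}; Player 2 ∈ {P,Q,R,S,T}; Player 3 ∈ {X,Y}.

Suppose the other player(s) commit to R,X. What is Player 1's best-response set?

P1 best: {C}

u_1(A vs R,X) = 3
u_1(B vs R,X) = 0
u_1(C vs R,X) = 8
u_1(D vs R,X) = 5
max payoff 8 at {C}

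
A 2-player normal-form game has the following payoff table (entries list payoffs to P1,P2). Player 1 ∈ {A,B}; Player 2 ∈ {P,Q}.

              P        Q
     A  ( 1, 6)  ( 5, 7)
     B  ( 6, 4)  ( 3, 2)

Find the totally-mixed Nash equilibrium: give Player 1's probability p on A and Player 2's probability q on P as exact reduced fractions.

P1 indiff ⇒ q·1+(1-q)·5 = q·6+(1-q)·3 ⇒ q(-5) = (1-q)(-2) ⇒ q = 2/7
P2 indiff ⇒ p·6+(1-p)·4 = p·7+(1-p)·2 ⇒ p(-1) = (1-p)(-2) ⇒ p = 2/3

(p,q) = (2/3, 2/7)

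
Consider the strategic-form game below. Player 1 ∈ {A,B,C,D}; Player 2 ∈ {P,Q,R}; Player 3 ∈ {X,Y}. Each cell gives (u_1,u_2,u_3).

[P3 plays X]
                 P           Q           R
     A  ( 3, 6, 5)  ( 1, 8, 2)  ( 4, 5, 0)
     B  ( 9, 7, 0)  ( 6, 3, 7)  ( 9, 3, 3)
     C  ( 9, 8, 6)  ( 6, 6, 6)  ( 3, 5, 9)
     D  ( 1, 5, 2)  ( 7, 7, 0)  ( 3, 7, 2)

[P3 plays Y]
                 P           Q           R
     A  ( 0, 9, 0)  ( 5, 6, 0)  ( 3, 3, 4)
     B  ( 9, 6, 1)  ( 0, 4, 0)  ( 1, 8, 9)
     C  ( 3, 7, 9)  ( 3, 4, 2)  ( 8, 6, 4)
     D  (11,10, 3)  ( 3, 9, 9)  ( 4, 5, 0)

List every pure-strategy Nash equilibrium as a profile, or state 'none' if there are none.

(A,P,X): not NE [P1→C gives 9>3; P2→Q gives 8>6]
(A,P,Y): not NE [P1→D gives 11>0; P3→X gives 5>0]
(A,Q,X): not NE [P1→D gives 7>1]
(A,Q,Y): not NE [P2→P gives 9>6; P3→X gives 2>0]
(A,R,X): not NE [P1→B gives 9>4; P2→Q gives 8>5; P3→Y gives 4>0]
(A,R,Y): not NE [P1→C gives 8>3; P2→P gives 9>3]
(B,P,X): not NE [P3→Y gives 1>0]
(B,P,Y): not NE [P1→D gives 11>9; P2→R gives 8>6]
(B,Q,X): not NE [P1→D gives 7>6; P2→P gives 7>3]
(B,Q,Y): not NE [P1→A gives 5>0; P2→R gives 8>4; P3→X gives 7>0]
(B,R,X): not NE [P2→P gives 7>3; P3→Y gives 9>3]
(B,R,Y): not NE [P1→C gives 8>1]
(C,P,X): not NE [P3→Y gives 9>6]
(C,P,Y): not NE [P1→D gives 11>3]
(C,Q,X): not NE [P1→D gives 7>6; P2→P gives 8>6]
(C,Q,Y): not NE [P1→A gives 5>3; P2→P gives 7>4; P3→X gives 6>2]
(C,R,X): not NE [P1→B gives 9>3; P2→P gives 8>5]
(C,R,Y): not NE [P2→P gives 7>6; P3→X gives 9>4]
(D,P,X): not NE [P1→C gives 9>1; P2→R gives 7>5; P3→Y gives 3>2]
(D,P,Y): NE
(D,Q,X): not NE [P3→Y gives 9>0]
(D,Q,Y): not NE [P1→A gives 5>3; P2→P gives 10>9]
(D,R,X): not NE [P1→B gives 9>3]
(D,R,Y): not NE [P1→C gives 8>4; P2→P gives 10>5; P3→X gives 2>0]

PSNE = {(D,P,Y)}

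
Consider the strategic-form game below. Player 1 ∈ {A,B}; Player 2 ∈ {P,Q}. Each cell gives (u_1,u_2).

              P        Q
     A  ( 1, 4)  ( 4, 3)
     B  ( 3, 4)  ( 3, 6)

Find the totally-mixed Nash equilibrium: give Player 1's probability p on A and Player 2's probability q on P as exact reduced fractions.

(p,q) = (2/3, 1/3)

P1 indiff ⇒ q·1+(1-q)·4 = q·3+(1-q)·3 ⇒ q(-2) = (1-q)(-1) ⇒ q = 1/3
P2 indiff ⇒ p·4+(1-p)·4 = p·3+(1-p)·6 ⇒ p(1) = (1-p)(2) ⇒ p = 2/3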